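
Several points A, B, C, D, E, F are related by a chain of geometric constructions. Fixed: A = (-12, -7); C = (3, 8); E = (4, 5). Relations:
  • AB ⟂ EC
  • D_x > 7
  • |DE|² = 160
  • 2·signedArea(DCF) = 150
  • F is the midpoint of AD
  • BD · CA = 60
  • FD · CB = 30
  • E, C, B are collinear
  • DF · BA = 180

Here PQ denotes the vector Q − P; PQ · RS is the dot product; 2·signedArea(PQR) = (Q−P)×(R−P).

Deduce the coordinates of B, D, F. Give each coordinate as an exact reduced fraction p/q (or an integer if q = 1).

1. B_x = 6  [E, C, B are collinear ∩ AB ⟂ EC]
2. B_y = -1  [E, C, B are collinear ∩ AB ⟂ EC]
   → B = (6, -1)
3. D_x = 8  [line -15·x + -15·y + 15 = 0 ∩ |DE|² = 160]
4. D_y = -7  [line -15·x + -15·y + 15 = 0 ∩ |DE|² = 160]
   → D = (8, -7)
5. F_x = -2  [DF · BA = 180 ∩ F is the midpoint of AD]
6. F_y = -7  [DF · BA = 180 ∩ F is the midpoint of AD]
   → F = (-2, -7)

B = (6, -1)
D = (8, -7)
F = (-2, -7)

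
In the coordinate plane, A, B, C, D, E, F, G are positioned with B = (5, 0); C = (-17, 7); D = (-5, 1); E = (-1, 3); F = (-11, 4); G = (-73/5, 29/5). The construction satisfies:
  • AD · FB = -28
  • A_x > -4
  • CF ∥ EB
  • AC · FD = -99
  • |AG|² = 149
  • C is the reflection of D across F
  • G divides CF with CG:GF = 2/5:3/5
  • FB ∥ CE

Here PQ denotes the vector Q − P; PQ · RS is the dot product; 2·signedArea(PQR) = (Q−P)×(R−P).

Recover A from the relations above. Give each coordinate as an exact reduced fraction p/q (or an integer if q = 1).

A = (-3, 2)

1. A_x = -3  [AC · FD = -99 ∩ AD · FB = -28]
2. A_y = 2  [AC · FD = -99 ∩ AD · FB = -28]
   → A = (-3, 2)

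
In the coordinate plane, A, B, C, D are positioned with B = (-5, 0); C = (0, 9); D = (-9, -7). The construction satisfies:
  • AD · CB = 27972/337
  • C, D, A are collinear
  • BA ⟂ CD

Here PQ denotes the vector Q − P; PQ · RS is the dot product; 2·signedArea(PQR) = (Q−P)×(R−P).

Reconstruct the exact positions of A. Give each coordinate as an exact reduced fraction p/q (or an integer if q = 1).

1. A_x = -1701/337  [C, D, A are collinear ∩ BA ⟂ CD]
2. A_y = 9/337  [C, D, A are collinear ∩ BA ⟂ CD]
   → A = (-1701/337, 9/337)

A = (-1701/337, 9/337)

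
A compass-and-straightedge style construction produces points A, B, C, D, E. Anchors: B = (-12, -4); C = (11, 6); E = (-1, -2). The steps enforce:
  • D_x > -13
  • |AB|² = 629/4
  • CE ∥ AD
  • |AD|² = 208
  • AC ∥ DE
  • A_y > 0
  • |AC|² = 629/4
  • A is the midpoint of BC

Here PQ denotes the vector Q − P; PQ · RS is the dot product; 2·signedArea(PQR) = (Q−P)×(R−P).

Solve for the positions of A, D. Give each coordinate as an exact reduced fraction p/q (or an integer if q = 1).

1. A_x = -1/2  [A is the midpoint of BC]
2. A_y = 1  [A is the midpoint of BC]
   → A = (-1/2, 1)
3. D_x = -25/2  [AC ∥ DE ∩ CE ∥ AD]
4. D_y = -7  [AC ∥ DE ∩ CE ∥ AD]
   → D = (-25/2, -7)

A = (-1/2, 1)
D = (-25/2, -7)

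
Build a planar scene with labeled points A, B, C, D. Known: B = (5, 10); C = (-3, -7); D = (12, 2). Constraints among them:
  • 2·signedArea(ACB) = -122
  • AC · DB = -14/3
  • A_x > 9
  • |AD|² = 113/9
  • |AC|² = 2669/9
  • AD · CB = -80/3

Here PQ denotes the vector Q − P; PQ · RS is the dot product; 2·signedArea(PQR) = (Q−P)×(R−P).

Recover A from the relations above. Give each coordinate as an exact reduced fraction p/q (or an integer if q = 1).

1. A_x = 29/3  [2·signedArea(ACB) = -122 ∩ AD · CB = -80/3]
2. A_y = 14/3  [2·signedArea(ACB) = -122 ∩ AD · CB = -80/3]
   → A = (29/3, 14/3)

A = (29/3, 14/3)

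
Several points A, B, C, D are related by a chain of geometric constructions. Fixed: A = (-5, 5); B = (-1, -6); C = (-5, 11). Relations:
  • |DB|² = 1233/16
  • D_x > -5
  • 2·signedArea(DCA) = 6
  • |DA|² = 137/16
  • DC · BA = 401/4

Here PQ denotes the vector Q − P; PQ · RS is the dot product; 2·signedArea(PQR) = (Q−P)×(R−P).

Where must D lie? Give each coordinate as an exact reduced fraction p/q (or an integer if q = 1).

D = (-4, 9/4)

1. D_x = -4  [DC · BA = 401/4 ∩ 2·signedArea(DCA) = 6]
2. D_y = 9/4  [DC · BA = 401/4 ∩ 2·signedArea(DCA) = 6]
   → D = (-4, 9/4)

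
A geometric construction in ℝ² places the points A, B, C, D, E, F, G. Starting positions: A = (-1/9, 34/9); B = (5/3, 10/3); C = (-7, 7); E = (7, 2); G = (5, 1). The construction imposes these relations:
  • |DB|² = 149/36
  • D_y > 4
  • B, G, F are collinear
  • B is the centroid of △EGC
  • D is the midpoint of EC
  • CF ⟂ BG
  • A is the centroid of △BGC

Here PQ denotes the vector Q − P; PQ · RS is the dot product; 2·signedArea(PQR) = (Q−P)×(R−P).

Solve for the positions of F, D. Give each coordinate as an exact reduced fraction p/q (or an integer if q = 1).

D = (0, 9/2)
F = (-875/149, 1283/149)

1. F_x = -875/149  [B, G, F are collinear ∩ CF ⟂ BG]
2. F_y = 1283/149  [B, G, F are collinear ∩ CF ⟂ BG]
   → F = (-875/149, 1283/149)
3. D_x = 0  [D is the midpoint of EC]
4. D_y = 9/2  [D is the midpoint of EC]
   → D = (0, 9/2)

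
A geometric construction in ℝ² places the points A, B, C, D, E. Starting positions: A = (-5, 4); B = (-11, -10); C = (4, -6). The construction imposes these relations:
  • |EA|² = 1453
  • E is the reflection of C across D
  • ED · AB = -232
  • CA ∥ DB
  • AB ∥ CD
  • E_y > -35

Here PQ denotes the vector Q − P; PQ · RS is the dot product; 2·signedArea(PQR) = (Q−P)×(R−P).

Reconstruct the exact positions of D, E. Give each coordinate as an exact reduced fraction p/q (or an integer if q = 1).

D = (-2, -20)
E = (-8, -34)

1. D_x = -2  [CA ∥ DB ∩ AB ∥ CD]
2. D_y = -20  [CA ∥ DB ∩ AB ∥ CD]
   → D = (-2, -20)
3. E_x = -8  [E is the reflection of C across D]
4. E_y = -34  [E is the reflection of C across D]
   → E = (-8, -34)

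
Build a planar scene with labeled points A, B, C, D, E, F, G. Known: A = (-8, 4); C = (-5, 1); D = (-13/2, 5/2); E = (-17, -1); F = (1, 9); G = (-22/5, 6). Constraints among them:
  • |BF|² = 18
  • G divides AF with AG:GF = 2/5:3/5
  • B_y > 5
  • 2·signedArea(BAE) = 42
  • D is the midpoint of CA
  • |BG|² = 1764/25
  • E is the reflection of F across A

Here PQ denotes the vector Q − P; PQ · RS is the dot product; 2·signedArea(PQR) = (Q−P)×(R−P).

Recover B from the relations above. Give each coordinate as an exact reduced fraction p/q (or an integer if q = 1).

B = (4, 6)

1. B_x = 4  [line 5·x + -9·y + 34 = 0 ∩ |BF|² = 18]
2. B_y = 6  [line 5·x + -9·y + 34 = 0 ∩ |BF|² = 18]
   → B = (4, 6)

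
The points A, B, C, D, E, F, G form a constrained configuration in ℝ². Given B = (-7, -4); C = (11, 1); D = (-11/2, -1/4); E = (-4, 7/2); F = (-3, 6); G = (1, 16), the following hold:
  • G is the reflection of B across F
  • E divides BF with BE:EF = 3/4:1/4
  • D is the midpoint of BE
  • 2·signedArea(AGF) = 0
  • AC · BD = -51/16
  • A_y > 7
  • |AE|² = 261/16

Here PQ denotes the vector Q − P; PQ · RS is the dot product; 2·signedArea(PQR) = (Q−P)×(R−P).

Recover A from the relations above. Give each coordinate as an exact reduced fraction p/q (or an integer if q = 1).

A = (-5/2, 29/4)

1. A_x = -5/2  [2·signedArea(AGF) = 0 ∩ AC · BD = -51/16]
2. A_y = 29/4  [2·signedArea(AGF) = 0 ∩ AC · BD = -51/16]
   → A = (-5/2, 29/4)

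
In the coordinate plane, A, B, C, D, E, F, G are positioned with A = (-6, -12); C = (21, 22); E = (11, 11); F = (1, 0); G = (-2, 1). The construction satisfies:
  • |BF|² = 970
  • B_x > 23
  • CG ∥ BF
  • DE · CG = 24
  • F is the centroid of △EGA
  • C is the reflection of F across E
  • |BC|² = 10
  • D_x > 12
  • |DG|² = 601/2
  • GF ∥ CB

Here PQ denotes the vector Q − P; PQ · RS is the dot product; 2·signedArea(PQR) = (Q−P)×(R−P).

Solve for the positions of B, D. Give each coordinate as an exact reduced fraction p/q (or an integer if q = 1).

B = (24, 21)
D = (25/2, 21/2)

1. B_x = 24  [CG ∥ BF ∩ GF ∥ CB]
2. B_y = 21  [CG ∥ BF ∩ GF ∥ CB]
   → B = (24, 21)
3. D_x = 25/2  [line 23·x + 21·y + -508 = 0 ∩ |DG|² = 601/2]
4. D_y = 21/2  [line 23·x + 21·y + -508 = 0 ∩ |DG|² = 601/2]
   → D = (25/2, 21/2)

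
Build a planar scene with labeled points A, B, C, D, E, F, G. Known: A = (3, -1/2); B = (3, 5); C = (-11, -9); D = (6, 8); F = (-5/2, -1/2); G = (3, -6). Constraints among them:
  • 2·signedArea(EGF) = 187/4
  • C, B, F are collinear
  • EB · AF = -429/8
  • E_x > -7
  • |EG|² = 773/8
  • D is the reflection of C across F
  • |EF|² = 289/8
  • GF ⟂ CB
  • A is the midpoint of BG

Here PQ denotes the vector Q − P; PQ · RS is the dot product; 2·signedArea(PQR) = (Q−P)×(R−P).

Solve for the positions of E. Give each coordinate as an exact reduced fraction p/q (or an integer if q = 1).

E = (-27/4, -19/4)

1. E_x = -27/4  [2·signedArea(EGF) = 187/4 ∩ EB · AF = -429/8]
2. E_y = -19/4  [2·signedArea(EGF) = 187/4 ∩ EB · AF = -429/8]
   → E = (-27/4, -19/4)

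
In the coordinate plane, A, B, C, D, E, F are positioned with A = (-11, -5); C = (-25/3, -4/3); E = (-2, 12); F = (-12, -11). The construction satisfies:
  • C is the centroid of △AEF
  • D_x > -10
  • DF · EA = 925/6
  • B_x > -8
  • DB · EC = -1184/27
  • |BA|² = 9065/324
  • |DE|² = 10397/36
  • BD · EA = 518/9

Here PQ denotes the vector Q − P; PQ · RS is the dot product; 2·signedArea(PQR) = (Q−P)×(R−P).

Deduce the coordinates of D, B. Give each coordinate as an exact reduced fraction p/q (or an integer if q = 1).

1. D_x = -29/3  [line 9·x + 17·y + 845/6 = 0 ∩ |DE|² = 10397/36]
2. D_y = -19/6  [line 9·x + 17·y + 845/6 = 0 ∩ |DE|² = 10397/36]
   → D = (-29/3, -19/6)
3. B_x = -71/9  [BD · EA = 518/9 ∩ DB · EC = -1184/27]
4. B_y = -13/18  [BD · EA = 518/9 ∩ DB · EC = -1184/27]
   → B = (-71/9, -13/18)

B = (-71/9, -13/18)
D = (-29/3, -19/6)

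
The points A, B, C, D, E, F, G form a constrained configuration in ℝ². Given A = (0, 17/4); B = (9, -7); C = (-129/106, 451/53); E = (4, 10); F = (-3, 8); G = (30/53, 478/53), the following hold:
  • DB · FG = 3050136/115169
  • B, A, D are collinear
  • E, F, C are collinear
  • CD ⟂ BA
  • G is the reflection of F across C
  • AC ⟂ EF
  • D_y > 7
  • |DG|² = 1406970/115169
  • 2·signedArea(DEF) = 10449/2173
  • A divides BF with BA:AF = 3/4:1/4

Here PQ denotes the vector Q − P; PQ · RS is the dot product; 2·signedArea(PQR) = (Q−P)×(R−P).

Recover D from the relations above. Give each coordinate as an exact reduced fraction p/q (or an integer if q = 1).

D = (-5547/2173, 16169/2173)

1. D_x = -5547/2173  [B, A, D are collinear ∩ CD ⟂ BA]
2. D_y = 16169/2173  [B, A, D are collinear ∩ CD ⟂ BA]
   → D = (-5547/2173, 16169/2173)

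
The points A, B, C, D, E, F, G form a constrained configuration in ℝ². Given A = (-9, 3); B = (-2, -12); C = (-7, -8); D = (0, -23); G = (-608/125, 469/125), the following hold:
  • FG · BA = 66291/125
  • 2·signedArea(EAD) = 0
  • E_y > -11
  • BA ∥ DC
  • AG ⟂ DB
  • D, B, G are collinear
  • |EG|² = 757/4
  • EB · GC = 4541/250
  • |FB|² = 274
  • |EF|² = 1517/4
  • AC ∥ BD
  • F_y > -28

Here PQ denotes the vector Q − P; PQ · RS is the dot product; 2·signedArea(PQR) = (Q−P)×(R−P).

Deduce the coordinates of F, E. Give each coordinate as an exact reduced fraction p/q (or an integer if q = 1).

1. F_x = 5  [line 7·x + -15·y + -440 = 0 ∩ |FB|² = 274]
2. F_y = -27  [line 7·x + -15·y + -440 = 0 ∩ |FB|² = 274]
   → F = (5, -27)
3. E_x = -9/2  [2·signedArea(EAD) = 0 ∩ EB · GC = 4541/250]
4. E_y = -10  [2·signedArea(EAD) = 0 ∩ EB · GC = 4541/250]
   → E = (-9/2, -10)

E = (-9/2, -10)
F = (5, -27)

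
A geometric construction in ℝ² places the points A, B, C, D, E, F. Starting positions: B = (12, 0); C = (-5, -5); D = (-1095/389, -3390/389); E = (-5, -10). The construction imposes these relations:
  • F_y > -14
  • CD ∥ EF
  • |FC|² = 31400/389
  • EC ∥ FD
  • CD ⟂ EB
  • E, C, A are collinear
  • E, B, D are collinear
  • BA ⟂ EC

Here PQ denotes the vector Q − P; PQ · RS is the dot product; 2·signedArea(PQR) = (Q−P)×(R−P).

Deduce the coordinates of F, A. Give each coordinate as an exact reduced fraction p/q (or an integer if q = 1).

A = (-5, 0)
F = (-1095/389, -5335/389)

1. F_x = -1095/389  [EC ∥ FD ∩ CD ∥ EF]
2. F_y = -5335/389  [EC ∥ FD ∩ CD ∥ EF]
   → F = (-1095/389, -5335/389)
3. A_x = -5  [E, C, A are collinear ∩ BA ⟂ EC]
4. A_y = 0  [E, C, A are collinear ∩ BA ⟂ EC]
   → A = (-5, 0)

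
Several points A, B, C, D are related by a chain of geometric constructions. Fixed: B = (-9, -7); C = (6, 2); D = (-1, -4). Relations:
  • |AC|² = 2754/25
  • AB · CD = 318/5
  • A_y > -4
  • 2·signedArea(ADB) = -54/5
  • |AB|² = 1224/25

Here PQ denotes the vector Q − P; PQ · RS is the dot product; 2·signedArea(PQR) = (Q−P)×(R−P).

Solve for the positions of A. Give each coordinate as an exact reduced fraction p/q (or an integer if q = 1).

1. A_x = -3  [AB · CD = 318/5 ∩ 2·signedArea(ADB) = -54/5]
2. A_y = -17/5  [AB · CD = 318/5 ∩ 2·signedArea(ADB) = -54/5]
   → A = (-3, -17/5)

A = (-3, -17/5)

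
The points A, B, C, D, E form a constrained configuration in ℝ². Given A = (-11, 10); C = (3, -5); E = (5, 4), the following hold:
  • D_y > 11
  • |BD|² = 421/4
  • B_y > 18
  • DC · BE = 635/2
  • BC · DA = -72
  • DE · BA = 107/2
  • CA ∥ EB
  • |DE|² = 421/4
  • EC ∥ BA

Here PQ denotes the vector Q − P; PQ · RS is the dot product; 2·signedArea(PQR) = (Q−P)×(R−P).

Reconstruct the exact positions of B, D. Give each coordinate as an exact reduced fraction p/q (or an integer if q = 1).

B = (-9, 19)
D = (-2, 23/2)

1. B_x = -9  [EC ∥ BA ∩ CA ∥ EB]
2. B_y = 19  [EC ∥ BA ∩ CA ∥ EB]
   → B = (-9, 19)
3. D_x = -2  [DE · BA = 107/2 ∩ DC · BE = 635/2]
4. D_y = 23/2  [DE · BA = 107/2 ∩ DC · BE = 635/2]
   → D = (-2, 23/2)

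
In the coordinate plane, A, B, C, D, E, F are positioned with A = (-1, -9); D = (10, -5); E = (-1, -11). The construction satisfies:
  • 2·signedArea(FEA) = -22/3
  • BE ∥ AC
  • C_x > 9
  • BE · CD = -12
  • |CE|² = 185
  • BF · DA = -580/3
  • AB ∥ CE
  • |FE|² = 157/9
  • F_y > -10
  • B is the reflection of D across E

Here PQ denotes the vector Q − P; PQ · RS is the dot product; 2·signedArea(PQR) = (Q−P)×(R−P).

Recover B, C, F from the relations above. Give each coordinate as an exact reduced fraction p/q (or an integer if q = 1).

B = (-12, -17)
C = (10, -3)
F = (8/3, -9)

1. B_x = -12  [B is the reflection of D across E]
2. B_y = -17  [B is the reflection of D across E]
   → B = (-12, -17)
3. C_x = 10  [AB ∥ CE ∩ BE ∥ AC]
4. C_y = -3  [AB ∥ CE ∩ BE ∥ AC]
   → C = (10, -3)
5. F_x = 8/3  [2·signedArea(FEA) = -22/3 ∩ BF · DA = -580/3]
6. F_y = -9  [2·signedArea(FEA) = -22/3 ∩ BF · DA = -580/3]
   → F = (8/3, -9)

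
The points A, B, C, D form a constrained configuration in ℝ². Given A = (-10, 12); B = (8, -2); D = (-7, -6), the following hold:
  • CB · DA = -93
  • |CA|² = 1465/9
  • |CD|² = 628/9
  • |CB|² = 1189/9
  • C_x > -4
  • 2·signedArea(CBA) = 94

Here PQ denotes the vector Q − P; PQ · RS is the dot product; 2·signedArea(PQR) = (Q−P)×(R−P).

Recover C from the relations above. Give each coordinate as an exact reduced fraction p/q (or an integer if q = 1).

1. C_x = -3  [CB · DA = -93 ∩ 2·signedArea(CBA) = 94]
2. C_y = 4/3  [CB · DA = -93 ∩ 2·signedArea(CBA) = 94]
   → C = (-3, 4/3)

C = (-3, 4/3)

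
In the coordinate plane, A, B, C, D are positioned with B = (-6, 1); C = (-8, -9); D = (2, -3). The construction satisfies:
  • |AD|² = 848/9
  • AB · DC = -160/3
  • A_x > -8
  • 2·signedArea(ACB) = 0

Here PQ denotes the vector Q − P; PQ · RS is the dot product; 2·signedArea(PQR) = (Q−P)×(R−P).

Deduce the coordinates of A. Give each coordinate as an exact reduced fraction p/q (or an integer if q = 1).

1. A_x = -22/3  [2·signedArea(ACB) = 0 ∩ AB · DC = -160/3]
2. A_y = -17/3  [2·signedArea(ACB) = 0 ∩ AB · DC = -160/3]
   → A = (-22/3, -17/3)

A = (-22/3, -17/3)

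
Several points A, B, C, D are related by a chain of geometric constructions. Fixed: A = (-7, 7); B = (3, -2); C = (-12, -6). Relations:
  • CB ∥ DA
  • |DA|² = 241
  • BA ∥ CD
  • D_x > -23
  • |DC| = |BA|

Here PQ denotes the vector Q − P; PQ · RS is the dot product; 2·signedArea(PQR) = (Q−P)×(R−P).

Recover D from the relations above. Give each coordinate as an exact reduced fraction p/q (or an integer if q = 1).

D = (-22, 3)

1. D_x = -22  [CB ∥ DA ∩ BA ∥ CD]
2. D_y = 3  [CB ∥ DA ∩ BA ∥ CD]
   → D = (-22, 3)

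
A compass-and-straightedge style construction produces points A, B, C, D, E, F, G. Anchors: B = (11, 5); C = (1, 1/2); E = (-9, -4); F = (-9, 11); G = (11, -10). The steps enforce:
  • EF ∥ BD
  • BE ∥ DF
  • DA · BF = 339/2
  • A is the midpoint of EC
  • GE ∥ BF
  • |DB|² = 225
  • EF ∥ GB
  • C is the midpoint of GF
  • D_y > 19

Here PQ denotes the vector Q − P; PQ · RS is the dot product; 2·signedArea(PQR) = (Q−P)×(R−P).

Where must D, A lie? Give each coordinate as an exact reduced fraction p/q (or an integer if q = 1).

1. D_x = 11  [BE ∥ DF ∩ EF ∥ BD]
2. D_y = 20  [BE ∥ DF ∩ EF ∥ BD]
   → D = (11, 20)
3. A_x = -4  [A is the midpoint of EC]
4. A_y = -7/4  [A is the midpoint of EC]
   → A = (-4, -7/4)

A = (-4, -7/4)
D = (11, 20)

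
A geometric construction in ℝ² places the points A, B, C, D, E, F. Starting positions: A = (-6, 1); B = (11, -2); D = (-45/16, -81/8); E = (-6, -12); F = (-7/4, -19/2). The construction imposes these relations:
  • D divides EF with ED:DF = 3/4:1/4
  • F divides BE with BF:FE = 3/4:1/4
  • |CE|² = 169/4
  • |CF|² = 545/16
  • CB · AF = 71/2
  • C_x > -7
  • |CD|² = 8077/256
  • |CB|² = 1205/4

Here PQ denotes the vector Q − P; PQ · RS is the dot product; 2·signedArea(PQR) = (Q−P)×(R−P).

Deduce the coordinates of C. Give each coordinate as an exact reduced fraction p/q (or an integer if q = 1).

1. C_x = -6  [line -17/4·x + 21/2·y + 129/4 = 0 ∩ |CE|² = 169/4]
2. C_y = -11/2  [line -17/4·x + 21/2·y + 129/4 = 0 ∩ |CE|² = 169/4]
   → C = (-6, -11/2)

C = (-6, -11/2)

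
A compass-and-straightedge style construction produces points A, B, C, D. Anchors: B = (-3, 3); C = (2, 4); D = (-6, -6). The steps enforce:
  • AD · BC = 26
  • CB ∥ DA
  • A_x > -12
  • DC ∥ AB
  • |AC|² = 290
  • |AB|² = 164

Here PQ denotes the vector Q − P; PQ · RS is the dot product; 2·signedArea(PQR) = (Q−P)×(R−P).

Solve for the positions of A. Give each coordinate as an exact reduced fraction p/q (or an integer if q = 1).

A = (-11, -7)

1. A_x = -11  [DC ∥ AB ∩ CB ∥ DA]
2. A_y = -7  [DC ∥ AB ∩ CB ∥ DA]
   → A = (-11, -7)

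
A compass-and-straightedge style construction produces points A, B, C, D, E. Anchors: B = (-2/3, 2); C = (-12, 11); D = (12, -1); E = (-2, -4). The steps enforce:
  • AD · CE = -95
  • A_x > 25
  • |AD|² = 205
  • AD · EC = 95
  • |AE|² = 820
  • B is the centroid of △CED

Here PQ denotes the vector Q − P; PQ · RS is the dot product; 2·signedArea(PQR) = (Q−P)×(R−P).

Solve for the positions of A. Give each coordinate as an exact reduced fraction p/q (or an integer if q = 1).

1. A_x = 26  [line 10·x + -15·y + -230 = 0 ∩ |AE|² = 820]
2. A_y = 2  [line 10·x + -15·y + -230 = 0 ∩ |AE|² = 820]
   → A = (26, 2)

A = (26, 2)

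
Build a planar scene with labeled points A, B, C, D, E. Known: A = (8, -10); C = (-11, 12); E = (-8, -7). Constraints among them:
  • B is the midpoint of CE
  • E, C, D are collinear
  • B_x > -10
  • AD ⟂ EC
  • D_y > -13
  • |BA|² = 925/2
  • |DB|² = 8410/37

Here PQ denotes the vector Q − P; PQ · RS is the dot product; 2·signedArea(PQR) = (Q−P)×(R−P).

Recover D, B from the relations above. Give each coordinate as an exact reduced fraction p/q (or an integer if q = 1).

B = (-19/2, 5/2)
D = (-529/74, -917/74)

1. D_x = -529/74  [E, C, D are collinear ∩ AD ⟂ EC]
2. D_y = -917/74  [E, C, D are collinear ∩ AD ⟂ EC]
   → D = (-529/74, -917/74)
3. B_x = -19/2  [B is the midpoint of CE]
4. B_y = 5/2  [B is the midpoint of CE]
   → B = (-19/2, 5/2)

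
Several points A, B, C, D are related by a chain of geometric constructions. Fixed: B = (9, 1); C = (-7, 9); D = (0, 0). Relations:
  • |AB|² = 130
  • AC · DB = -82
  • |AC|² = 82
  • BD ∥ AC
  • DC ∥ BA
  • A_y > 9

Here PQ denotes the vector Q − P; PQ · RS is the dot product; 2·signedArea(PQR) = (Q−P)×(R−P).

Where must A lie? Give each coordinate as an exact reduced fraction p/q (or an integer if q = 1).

A = (2, 10)

1. A_x = 2  [BD ∥ AC ∩ DC ∥ BA]
2. A_y = 10  [BD ∥ AC ∩ DC ∥ BA]
   → A = (2, 10)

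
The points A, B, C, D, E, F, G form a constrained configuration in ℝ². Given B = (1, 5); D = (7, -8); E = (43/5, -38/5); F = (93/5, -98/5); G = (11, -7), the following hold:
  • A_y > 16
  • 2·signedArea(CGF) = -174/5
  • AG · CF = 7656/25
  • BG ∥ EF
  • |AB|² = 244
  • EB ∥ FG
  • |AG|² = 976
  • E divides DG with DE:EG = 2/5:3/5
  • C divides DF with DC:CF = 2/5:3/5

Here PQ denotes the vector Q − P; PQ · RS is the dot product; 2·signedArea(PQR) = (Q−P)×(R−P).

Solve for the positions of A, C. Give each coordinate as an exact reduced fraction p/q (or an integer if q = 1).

A = (-9, 17)
C = (291/25, -316/25)

1. C_x = 291/25  [C divides DF with DC:CF = 2/5:3/5]
2. C_y = -316/25  [C divides DF with DC:CF = 2/5:3/5]
   → C = (291/25, -316/25)
3. A_x = -9  [line -174/25·x + 174/25·y + -4524/25 = 0 ∩ |AB|² = 244]
4. A_y = 17  [line -174/25·x + 174/25·y + -4524/25 = 0 ∩ |AB|² = 244]
   → A = (-9, 17)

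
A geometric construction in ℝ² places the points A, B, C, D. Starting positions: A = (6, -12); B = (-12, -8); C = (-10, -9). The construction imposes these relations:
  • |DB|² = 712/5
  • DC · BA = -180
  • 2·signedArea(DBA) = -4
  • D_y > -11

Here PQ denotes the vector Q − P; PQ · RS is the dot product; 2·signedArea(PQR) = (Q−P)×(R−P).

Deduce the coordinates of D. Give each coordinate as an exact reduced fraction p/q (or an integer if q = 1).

D = (-2/5, -54/5)

1. D_x = -2/5  [2·signedArea(DBA) = -4 ∩ DC · BA = -180]
2. D_y = -54/5  [2·signedArea(DBA) = -4 ∩ DC · BA = -180]
   → D = (-2/5, -54/5)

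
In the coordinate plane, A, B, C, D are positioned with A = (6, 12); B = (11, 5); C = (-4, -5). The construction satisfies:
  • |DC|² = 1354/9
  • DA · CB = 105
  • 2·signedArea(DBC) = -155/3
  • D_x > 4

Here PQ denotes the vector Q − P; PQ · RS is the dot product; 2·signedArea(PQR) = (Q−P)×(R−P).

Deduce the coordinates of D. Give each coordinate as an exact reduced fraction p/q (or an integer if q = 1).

1. D_x = 13/3  [DA · CB = 105 ∩ 2·signedArea(DBC) = -155/3]
2. D_y = 4  [DA · CB = 105 ∩ 2·signedArea(DBC) = -155/3]
   → D = (13/3, 4)

D = (13/3, 4)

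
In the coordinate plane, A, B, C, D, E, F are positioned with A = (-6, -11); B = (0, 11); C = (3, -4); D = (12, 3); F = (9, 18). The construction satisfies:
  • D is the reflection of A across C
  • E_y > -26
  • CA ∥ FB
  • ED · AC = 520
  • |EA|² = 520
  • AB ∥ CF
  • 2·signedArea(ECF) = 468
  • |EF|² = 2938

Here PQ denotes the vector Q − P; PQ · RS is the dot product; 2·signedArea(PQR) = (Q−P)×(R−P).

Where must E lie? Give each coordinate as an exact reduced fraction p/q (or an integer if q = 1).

E = (-24, -25)

1. E_x = -24  [2·signedArea(ECF) = 468 ∩ ED · AC = 520]
2. E_y = -25  [2·signedArea(ECF) = 468 ∩ ED · AC = 520]
   → E = (-24, -25)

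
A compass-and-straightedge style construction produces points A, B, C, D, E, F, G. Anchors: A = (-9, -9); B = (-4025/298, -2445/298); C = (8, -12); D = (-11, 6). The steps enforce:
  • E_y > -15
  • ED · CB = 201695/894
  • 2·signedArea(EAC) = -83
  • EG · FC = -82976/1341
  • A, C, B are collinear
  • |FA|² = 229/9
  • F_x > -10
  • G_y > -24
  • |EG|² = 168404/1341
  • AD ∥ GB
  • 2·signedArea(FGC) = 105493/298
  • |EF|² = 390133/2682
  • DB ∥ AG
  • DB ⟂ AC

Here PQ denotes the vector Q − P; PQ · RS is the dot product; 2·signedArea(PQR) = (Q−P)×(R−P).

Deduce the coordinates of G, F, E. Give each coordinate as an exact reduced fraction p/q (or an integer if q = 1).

E = (-3727/894, -4391/298)
F = (-29/3, -4)
G = (-3429/298, -6915/298)

1. G_x = -3429/298  [AD ∥ GB ∩ DB ∥ AG]
2. G_y = -6915/298  [AD ∥ GB ∩ DB ∥ AG]
   → G = (-3429/298, -6915/298)
3. F_x = -29/3  [line -3339/298·x + 5813/298·y + -9025/298 = 0 ∩ |FA|² = 229/9]
4. F_y = -4  [line -3339/298·x + 5813/298·y + -9025/298 = 0 ∩ |FA|² = 229/9]
   → F = (-29/3, -4)
5. E_x = -3727/894  [ED · CB = 201695/894 ∩ 2·signedArea(EAC) = -83]
6. E_y = -4391/298  [ED · CB = 201695/894 ∩ 2·signedArea(EAC) = -83]
   → E = (-3727/894, -4391/298)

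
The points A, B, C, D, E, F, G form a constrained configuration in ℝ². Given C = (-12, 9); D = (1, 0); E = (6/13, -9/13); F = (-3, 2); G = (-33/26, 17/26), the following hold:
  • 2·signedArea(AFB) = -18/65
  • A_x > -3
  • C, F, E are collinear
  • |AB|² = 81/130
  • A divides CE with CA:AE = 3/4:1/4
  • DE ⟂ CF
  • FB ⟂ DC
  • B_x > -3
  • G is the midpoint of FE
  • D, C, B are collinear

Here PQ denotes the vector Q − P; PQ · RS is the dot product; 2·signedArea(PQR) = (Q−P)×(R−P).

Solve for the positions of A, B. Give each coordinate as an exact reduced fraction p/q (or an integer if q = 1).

1. A_x = -69/26  [A divides CE with CA:AE = 3/4:1/4]
2. A_y = 45/26  [A divides CE with CA:AE = 3/4:1/4]
   → A = (-69/26, 45/26)
3. B_x = -66/25  [D, C, B are collinear ∩ FB ⟂ DC]
4. B_y = 63/25  [D, C, B are collinear ∩ FB ⟂ DC]
   → B = (-66/25, 63/25)

A = (-69/26, 45/26)
B = (-66/25, 63/25)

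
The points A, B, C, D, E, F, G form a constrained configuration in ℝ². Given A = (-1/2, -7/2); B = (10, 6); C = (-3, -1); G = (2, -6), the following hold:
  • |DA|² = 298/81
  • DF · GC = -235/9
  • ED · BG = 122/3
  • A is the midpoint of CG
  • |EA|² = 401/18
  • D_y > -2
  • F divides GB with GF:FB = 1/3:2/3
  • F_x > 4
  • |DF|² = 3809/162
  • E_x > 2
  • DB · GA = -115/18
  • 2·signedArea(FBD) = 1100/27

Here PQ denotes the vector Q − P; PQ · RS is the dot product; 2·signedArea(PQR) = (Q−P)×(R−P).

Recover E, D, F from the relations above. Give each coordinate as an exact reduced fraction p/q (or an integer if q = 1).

D = (-1/6, -29/18)
E = (3, -1/3)
F = (14/3, -2)

1. D_x = -1/6  [line 5/2·x + -5/2·y + -65/18 = 0 ∩ |DA|² = 298/81]
2. D_y = -29/18  [line 5/2·x + -5/2·y + -65/18 = 0 ∩ |DA|² = 298/81]
   → D = (-1/6, -29/18)
3. F_x = 14/3  [F divides GB with GF:FB = 1/3:2/3]
4. F_y = -2  [F divides GB with GF:FB = 1/3:2/3]
   → F = (14/3, -2)
5. E_x = 3  [line 8·x + 12·y + -20 = 0 ∩ |EA|² = 401/18]
6. E_y = -1/3  [line 8·x + 12·y + -20 = 0 ∩ |EA|² = 401/18]
   → E = (3, -1/3)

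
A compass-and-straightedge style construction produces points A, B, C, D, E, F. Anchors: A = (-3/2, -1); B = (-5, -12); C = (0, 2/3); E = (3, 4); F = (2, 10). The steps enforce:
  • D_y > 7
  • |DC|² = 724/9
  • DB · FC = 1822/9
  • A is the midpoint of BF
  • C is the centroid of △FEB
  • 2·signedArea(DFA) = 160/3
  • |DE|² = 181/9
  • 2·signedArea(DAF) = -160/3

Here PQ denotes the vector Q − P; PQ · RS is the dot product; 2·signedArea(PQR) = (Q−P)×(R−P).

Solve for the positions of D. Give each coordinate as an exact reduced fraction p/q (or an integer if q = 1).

1. D_x = 6  [2·signedArea(DAF) = -160/3 ∩ DB · FC = 1822/9]
2. D_y = 22/3  [2·signedArea(DAF) = -160/3 ∩ DB · FC = 1822/9]
   → D = (6, 22/3)

D = (6, 22/3)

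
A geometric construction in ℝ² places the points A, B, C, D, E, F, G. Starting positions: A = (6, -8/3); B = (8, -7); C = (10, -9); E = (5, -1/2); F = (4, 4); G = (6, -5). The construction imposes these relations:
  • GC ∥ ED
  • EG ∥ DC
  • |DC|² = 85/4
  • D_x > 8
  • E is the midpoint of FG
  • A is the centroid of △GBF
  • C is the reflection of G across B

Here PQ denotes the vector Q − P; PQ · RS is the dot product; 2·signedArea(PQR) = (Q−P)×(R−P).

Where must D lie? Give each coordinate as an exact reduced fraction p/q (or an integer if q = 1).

D = (9, -9/2)

1. D_x = 9  [EG ∥ DC ∩ GC ∥ ED]
2. D_y = -9/2  [EG ∥ DC ∩ GC ∥ ED]
   → D = (9, -9/2)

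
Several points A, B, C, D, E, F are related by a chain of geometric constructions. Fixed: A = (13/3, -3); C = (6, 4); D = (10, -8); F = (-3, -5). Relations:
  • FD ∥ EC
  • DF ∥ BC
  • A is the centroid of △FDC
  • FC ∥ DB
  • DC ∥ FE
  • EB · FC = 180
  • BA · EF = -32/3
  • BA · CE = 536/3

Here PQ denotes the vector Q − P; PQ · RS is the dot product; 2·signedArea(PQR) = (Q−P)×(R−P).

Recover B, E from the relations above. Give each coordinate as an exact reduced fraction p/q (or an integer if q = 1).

B = (19, 1)
E = (-7, 7)

1. B_x = 19  [DF ∥ BC ∩ FC ∥ DB]
2. B_y = 1  [DF ∥ BC ∩ FC ∥ DB]
   → B = (19, 1)
3. E_x = -7  [FD ∥ EC ∩ DC ∥ FE]
4. E_y = 7  [FD ∥ EC ∩ DC ∥ FE]
   → E = (-7, 7)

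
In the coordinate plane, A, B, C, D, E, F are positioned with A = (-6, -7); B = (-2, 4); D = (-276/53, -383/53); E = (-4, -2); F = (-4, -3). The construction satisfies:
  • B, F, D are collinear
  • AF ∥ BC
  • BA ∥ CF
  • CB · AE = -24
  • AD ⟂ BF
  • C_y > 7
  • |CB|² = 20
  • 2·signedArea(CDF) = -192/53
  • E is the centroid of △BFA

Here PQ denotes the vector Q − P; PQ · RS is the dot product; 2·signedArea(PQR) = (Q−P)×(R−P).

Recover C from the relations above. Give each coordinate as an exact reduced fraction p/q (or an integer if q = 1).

C = (0, 8)

1. C_x = 0  [BA ∥ CF ∩ AF ∥ BC]
2. C_y = 8  [BA ∥ CF ∩ AF ∥ BC]
   → C = (0, 8)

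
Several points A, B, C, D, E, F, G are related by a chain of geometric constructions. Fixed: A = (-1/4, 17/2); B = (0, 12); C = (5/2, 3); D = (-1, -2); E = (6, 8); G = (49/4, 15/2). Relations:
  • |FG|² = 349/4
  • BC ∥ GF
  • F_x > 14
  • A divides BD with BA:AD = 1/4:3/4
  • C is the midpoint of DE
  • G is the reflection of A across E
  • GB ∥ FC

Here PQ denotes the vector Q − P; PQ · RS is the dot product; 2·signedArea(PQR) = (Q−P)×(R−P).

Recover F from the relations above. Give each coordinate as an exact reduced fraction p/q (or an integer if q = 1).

1. F_x = 59/4  [GB ∥ FC ∩ BC ∥ GF]
2. F_y = -3/2  [GB ∥ FC ∩ BC ∥ GF]
   → F = (59/4, -3/2)

F = (59/4, -3/2)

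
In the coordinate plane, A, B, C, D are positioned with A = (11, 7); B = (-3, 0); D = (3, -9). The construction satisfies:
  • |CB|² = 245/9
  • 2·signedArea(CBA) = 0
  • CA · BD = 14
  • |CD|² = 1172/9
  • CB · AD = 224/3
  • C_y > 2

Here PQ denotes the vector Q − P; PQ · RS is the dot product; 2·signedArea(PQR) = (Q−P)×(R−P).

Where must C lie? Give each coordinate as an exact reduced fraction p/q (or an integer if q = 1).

1. C_x = 5/3  [2·signedArea(CBA) = 0 ∩ CA · BD = 14]
2. C_y = 7/3  [2·signedArea(CBA) = 0 ∩ CA · BD = 14]
   → C = (5/3, 7/3)

C = (5/3, 7/3)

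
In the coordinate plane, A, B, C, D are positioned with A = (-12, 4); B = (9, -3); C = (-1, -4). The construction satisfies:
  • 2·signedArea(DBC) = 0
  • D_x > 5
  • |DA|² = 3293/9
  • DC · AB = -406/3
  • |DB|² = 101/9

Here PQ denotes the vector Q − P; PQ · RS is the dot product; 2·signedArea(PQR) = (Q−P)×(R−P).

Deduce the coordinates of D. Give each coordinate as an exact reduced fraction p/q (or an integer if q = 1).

1. D_x = 17/3  [2·signedArea(DBC) = 0 ∩ DC · AB = -406/3]
2. D_y = -10/3  [2·signedArea(DBC) = 0 ∩ DC · AB = -406/3]
   → D = (17/3, -10/3)

D = (17/3, -10/3)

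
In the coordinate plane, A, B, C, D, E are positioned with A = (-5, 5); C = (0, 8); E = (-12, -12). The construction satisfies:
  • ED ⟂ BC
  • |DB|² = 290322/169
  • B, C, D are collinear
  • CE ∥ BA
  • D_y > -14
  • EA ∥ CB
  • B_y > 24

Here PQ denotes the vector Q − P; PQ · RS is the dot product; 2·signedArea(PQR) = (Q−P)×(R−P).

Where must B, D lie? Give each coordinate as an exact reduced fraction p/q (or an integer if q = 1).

1. B_x = 7  [CE ∥ BA ∩ EA ∥ CB]
2. B_y = 25  [CE ∥ BA ∩ EA ∥ CB]
   → B = (7, 25)
3. D_x = -1484/169  [B, C, D are collinear ∩ ED ⟂ BC]
4. D_y = -2252/169  [B, C, D are collinear ∩ ED ⟂ BC]
   → D = (-1484/169, -2252/169)

B = (7, 25)
D = (-1484/169, -2252/169)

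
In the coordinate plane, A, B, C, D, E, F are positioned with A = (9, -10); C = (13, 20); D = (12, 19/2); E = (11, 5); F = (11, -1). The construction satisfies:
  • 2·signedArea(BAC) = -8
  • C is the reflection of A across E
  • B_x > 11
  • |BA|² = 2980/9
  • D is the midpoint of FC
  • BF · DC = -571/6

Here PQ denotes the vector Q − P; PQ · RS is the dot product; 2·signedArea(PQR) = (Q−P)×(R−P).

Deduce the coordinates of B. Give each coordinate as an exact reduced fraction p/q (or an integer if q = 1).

B = (35/3, 8)

1. B_x = 35/3  [2·signedArea(BAC) = -8 ∩ BF · DC = -571/6]
2. B_y = 8  [2·signedArea(BAC) = -8 ∩ BF · DC = -571/6]
   → B = (35/3, 8)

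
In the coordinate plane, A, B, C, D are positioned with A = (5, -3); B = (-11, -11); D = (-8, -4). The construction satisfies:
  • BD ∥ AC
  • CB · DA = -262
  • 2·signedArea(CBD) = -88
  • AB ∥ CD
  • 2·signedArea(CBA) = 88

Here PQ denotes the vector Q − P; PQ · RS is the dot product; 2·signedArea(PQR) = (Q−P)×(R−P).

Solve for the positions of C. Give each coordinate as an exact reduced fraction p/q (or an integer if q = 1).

1. C_x = 8  [AB ∥ CD ∩ BD ∥ AC]
2. C_y = 4  [AB ∥ CD ∩ BD ∥ AC]
   → C = (8, 4)

C = (8, 4)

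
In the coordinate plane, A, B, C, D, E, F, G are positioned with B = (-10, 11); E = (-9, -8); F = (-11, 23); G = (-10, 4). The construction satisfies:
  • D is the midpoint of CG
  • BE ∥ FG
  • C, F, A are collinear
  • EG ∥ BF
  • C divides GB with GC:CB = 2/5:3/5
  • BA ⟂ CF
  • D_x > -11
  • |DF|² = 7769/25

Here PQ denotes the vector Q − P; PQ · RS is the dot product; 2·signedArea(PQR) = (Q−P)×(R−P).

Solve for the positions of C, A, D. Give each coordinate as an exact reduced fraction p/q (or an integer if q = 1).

1. C_x = -10  [C divides GB with GC:CB = 2/5:3/5]
2. C_y = 34/5  [C divides GB with GC:CB = 2/5:3/5]
   → C = (-10, 34/5)
3. A_x = -67561/6586  [C, F, A are collinear ∩ BA ⟂ CF]
4. A_y = 72341/6586  [C, F, A are collinear ∩ BA ⟂ CF]
   → A = (-67561/6586, 72341/6586)
5. D_x = -10  [D is the midpoint of CG]
6. D_y = 27/5  [D is the midpoint of CG]
   → D = (-10, 27/5)

A = (-67561/6586, 72341/6586)
C = (-10, 34/5)
D = (-10, 27/5)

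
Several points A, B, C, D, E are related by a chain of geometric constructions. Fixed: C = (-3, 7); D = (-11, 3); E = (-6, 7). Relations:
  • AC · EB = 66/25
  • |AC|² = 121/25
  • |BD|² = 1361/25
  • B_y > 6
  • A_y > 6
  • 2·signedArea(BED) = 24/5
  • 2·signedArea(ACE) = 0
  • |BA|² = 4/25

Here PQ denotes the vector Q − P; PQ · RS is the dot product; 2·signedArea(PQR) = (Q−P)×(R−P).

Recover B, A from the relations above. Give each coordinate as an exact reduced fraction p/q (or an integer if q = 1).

A = (-26/5, 7)
B = (-24/5, 7)

1. B_x = -24/5  [line 4·x + -5·y + 271/5 = 0 ∩ |BD|² = 1361/25]
2. B_y = 7  [line 4·x + -5·y + 271/5 = 0 ∩ |BD|² = 1361/25]
   → B = (-24/5, 7)
3. A_x = -26/5  [2·signedArea(ACE) = 0 ∩ AC · EB = 66/25]
4. A_y = 7  [2·signedArea(ACE) = 0 ∩ AC · EB = 66/25]
   → A = (-26/5, 7)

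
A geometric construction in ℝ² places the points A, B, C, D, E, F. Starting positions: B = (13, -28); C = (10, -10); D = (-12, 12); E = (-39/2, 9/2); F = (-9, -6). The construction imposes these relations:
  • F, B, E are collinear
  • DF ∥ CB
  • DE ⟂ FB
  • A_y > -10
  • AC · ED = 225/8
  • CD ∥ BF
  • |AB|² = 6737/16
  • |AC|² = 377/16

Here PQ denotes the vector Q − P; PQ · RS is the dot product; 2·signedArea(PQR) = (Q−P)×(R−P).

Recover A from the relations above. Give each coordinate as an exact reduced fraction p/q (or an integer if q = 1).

A = (21/4, -9)

1. A_x = 21/4  [line -15/2·x + -15/2·y + -225/8 = 0 ∩ |AC|² = 377/16]
2. A_y = -9  [line -15/2·x + -15/2·y + -225/8 = 0 ∩ |AC|² = 377/16]
   → A = (21/4, -9)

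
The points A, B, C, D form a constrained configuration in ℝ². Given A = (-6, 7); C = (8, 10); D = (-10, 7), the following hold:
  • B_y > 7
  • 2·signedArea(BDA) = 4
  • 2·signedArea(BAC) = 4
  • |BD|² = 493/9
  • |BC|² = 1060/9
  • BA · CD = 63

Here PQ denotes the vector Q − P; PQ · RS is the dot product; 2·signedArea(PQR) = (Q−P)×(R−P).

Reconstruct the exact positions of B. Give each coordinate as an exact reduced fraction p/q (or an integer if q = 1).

B = (-8/3, 8)

1. B_x = -8/3  [2·signedArea(BAC) = 4 ∩ 2·signedArea(BDA) = 4]
2. B_y = 8  [2·signedArea(BAC) = 4 ∩ 2·signedArea(BDA) = 4]
   → B = (-8/3, 8)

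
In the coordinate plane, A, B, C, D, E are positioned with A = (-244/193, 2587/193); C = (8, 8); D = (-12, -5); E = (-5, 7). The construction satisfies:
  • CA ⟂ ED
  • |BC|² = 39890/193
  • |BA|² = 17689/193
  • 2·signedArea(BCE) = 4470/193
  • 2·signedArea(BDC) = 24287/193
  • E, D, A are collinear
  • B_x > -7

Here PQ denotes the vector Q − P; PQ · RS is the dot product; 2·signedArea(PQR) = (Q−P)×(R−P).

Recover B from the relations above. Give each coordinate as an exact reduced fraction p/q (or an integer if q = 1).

1. B_x = -1175/193  [2·signedArea(BDC) = 24287/193 ∩ 2·signedArea(BCE) = 4470/193]
2. B_y = 991/193  [2·signedArea(BDC) = 24287/193 ∩ 2·signedArea(BCE) = 4470/193]
   → B = (-1175/193, 991/193)

B = (-1175/193, 991/193)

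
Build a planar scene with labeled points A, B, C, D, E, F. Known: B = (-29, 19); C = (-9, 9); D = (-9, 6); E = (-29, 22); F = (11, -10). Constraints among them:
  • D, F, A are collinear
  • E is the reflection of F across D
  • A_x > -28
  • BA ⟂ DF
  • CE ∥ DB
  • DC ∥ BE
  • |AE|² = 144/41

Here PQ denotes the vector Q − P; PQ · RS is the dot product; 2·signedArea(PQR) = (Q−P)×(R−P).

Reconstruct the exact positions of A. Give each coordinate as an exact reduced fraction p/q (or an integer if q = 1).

A = (-1129/41, 854/41)

1. A_x = -1129/41  [D, F, A are collinear ∩ BA ⟂ DF]
2. A_y = 854/41  [D, F, A are collinear ∩ BA ⟂ DF]
   → A = (-1129/41, 854/41)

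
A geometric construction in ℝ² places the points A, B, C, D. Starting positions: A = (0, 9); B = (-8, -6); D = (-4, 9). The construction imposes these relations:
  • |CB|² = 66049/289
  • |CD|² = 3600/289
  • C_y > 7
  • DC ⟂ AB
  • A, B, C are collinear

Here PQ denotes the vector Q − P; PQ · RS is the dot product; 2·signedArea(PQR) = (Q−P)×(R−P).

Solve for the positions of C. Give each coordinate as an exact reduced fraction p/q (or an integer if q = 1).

1. C_x = -256/289  [A, B, C are collinear ∩ DC ⟂ AB]
2. C_y = 2121/289  [A, B, C are collinear ∩ DC ⟂ AB]
   → C = (-256/289, 2121/289)

C = (-256/289, 2121/289)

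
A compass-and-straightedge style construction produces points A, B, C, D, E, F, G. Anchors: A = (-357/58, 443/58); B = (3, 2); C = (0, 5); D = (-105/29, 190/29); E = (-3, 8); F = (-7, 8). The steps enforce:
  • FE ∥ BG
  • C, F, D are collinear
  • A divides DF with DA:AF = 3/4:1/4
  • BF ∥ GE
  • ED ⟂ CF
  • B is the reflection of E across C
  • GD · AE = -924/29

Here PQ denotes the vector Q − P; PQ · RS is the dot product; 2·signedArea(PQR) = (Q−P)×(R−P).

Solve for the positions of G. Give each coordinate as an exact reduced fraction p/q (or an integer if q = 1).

1. G_x = 7  [BF ∥ GE ∩ FE ∥ BG]
2. G_y = 2  [BF ∥ GE ∩ FE ∥ BG]
   → G = (7, 2)

G = (7, 2)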